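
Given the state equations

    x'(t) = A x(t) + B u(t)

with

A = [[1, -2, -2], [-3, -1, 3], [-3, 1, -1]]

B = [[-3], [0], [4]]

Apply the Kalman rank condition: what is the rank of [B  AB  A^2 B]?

AB = [[-11], [21], [5]]
A^2B = [[-63], [27], [49]]
Controllability matrix C = [B  AB  A^2B] = [[-3, -11, -63], [0, 21, 27], [4, 5, 49]]
det(C) = (-3)·(21·49 - 27·5) - (-11)·(0·49 - 27·4) + (-63)·(0·5 - 21·4) = (-3)·894 - (-11)·(-108) + (-63)·(-84) = 1422 ≠ 0, so rank(C) = 3.
rank(C) = 3 = n, so the pair (A, B) is completely controllable.

3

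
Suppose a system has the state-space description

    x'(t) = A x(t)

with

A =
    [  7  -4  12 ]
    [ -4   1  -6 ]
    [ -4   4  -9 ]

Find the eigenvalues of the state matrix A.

-3, -1, 3

det(sI - A) = s^3 - (tr A)s^2 + (M11 + M22 + M33)s - det A, where Mii is the 2×2 principal minor of A obtained by deleting row i and column i.
tr A = 7 + 1 + (-9) = -1; M11 = 1·(-9) - (-6)·4 = -9 - (-24) = 15; M22 = 7·(-9) - 12·(-4) = -63 - (-48) = -15; M33 = 7·1 - (-4)·(-4) = 7 - 16 = -9; sum of minors = -9.
det A = 7·(1·(-9) - (-6)·4) - (-4)·((-4)·(-9) - (-6)·(-4)) + 12·((-4)·4 - 1·(-4)) = 7·15 - (-4)·12 + 12·(-12) = 9.
So p(s) = det(sI - A) = s^3 + s^2 - 9s - 9.
Rational-root test: any integer root divides -9. Testing small divisors, s = -1 works: p(-1) = -1 + 1 + 9 + (-9) = 0, so (s + 1) is a factor.
Dividing, p(s) = (s + 1)(s^2 - 9).
Factor s^2 - 9: two numbers with sum 0 and product -9 are 3 and -3, so s^2 - 9 = (s - 3)(s + 3).
Hence p(s) = (s - 3) (s + 1) (s + 3), with roots -3, -1, 3.
At least one eigenvalue has non-negative real part, so the system is not asymptotically stable.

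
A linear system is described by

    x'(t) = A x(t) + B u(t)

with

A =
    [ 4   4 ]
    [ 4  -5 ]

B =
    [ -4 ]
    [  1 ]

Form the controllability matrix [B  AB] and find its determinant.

AB = [[-12], [-21]]
Controllability matrix C = [B  AB] = [[-4, -12], [1, -21]]
det(C) = (-4)·(-21) - (-12)·1 = 84 - (-12) = 96
Since det(C) ≠ 0, rank(C) = 2 and the system is completely controllable.

96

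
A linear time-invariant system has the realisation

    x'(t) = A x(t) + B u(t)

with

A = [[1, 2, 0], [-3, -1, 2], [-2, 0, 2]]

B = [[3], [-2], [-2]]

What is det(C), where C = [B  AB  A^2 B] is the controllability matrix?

AB = [[-1], [-11], [-10]]
A^2B = [[-23], [-6], [-18]]
Controllability matrix C = [B  AB  A^2B] = [[3, -1, -23], [-2, -11, -6], [-2, -10, -18]]
Expanding along the first row, det(C) = 3·((-11)·(-18) - (-6)·(-10)) - (-1)·((-2)·(-18) - (-6)·(-2)) + (-23)·((-2)·(-10) - (-11)·(-2)) = 3·138 - (-1)·24 + (-23)·(-2) = 484
Since det(C) ≠ 0, rank(C) = 3 and the system is completely controllable.

484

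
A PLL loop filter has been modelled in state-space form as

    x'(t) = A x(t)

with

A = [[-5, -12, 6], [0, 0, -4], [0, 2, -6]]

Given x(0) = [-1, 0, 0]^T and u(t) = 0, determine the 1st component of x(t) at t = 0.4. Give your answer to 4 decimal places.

-0.1353

det(sI - A) = s^3 - (tr A)s^2 + (M11 + M22 + M33)s - det A, where Mii is the 2×2 principal minor of A obtained by deleting row i and column i.
tr A = (-5) + 0 + (-6) = -11; M11 = 0·(-6) - (-4)·2 = 0 - (-8) = 8; M22 = (-5)·(-6) - 6·0 = 30 - 0 = 30; M33 = (-5)·0 - (-12)·0 = 0 - 0 = 0; sum of minors = 38.
det A = (-5)·(0·(-6) - (-4)·2) - (-12)·(0·(-6) - (-4)·0) + 6·(0·2 - 0·0) = (-5)·8 - (-12)·0 + 6·0 = -40.
So p(s) = det(sI - A) = s^3 + 11s^2 + 38s + 40.
Rational-root test: any integer root divides 40. Testing small divisors, s = -2 works: p(-2) = -8 + 44 + (-76) + 40 = 0, so (s + 2) is a factor.
Dividing, p(s) = (s + 2)(s^2 + 9s + 20).
Factor s^2 + 9s + 20: two numbers with sum -9 and product 20 are -4 and -5, so s^2 + 9s + 20 = (s + 4)(s + 5).
Hence p(s) = (s + 2) (s + 4) (s + 5), with roots -5, -4, -2.
The eigenvalues -5, -4, -2 are distinct and real, so A is diagonalisable and x(t) = e^{At} x(0) = V diag(e^{λ_i t}) V^{-1} x(0), where the columns of V are the eigenvectors.
λ = -5: A - (-5)I = [[0, -12, 6], [0, 5, -4], [0, 2, -1]]. v must be orthogonal to every row; (row 1) × (row 2) = [18, 0, 0], so take v_1 = [1, 0, 0]^T.
λ = -4: A - (-4)I = [[-1, -12, 6], [0, 4, -4], [0, 2, -2]]. v must be orthogonal to every row; (row 1) × (row 2) = [24, -4, -4], so take v_2 = [6, -1, -1]^T.
λ = -2: A - (-2)I = [[-3, -12, 6], [0, 2, -4], [0, 2, -4]]. v must be orthogonal to every row; (row 1) × (row 2) = [36, -12, -6], so take v_3 = [-6, 2, 1]^T.
V = [v_1 v_2 v_3] = [[1, 6, -6], [0, -1, 2], [0, -1, 1]] has det V = 1, so V^{-1} = adj(V)/det V = [[1, 0, 6], [0, 1, -2], [0, 1, -1]].
Modal coordinates z(0) = V^{-1} x(0): 1·(-1) + 0·0 + 6·0 = -1; 0·(-1) + 1·0 + (-2)·0 = 0; 0·(-1) + 1·0 + (-1)·0 = 0; so z(0) = [-1, 0, 0]^T.
x_1(t) = Σ_i (v_i)_1 · z_i(0) · e^{λ_i t} (row 1 of V times the modal terms).
x_1(0.4) = 1·(-1)·e^{-5·0.4} + 6·0·e^{-4·0.4} + (-6)·0·e^{-2·0.4} = (-1)·0.135335 + 0·0.201897 + 0·0.449329 = -0.1353.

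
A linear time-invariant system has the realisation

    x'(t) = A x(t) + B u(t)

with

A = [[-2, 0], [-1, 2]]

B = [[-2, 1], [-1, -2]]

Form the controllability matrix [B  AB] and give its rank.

2

AB = [[4, -2], [0, -5]]
Controllability matrix C = [B  AB] = [[-2, 1, 4, -2], [-1, -2, 0, -5]]
Take the 2×2 submatrix of C formed by columns 1, 2: [[-2, 1], [-1, -2]]. Its determinant is (-2)·(-2) - 1·(-1) = 4 - (-1) = 5 ≠ 0.
So rank(C) ≥ 2; since C has 2 rows, rank(C) = 2.
rank(C) = 2 = n, so the pair (A, B) is completely controllable.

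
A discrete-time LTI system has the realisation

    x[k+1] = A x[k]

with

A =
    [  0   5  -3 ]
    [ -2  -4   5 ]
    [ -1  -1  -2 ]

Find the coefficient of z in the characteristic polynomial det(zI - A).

Expand det(zI - A) for the 3×3 matrix.
p(z) = z^3 + 6z^2 + 20z + 39.
(Check: constant term = det(-A) = (-1)^3 det A = 39; coefficient of z^2 = -tr A = 6.)
The coefficient of z is 20.

20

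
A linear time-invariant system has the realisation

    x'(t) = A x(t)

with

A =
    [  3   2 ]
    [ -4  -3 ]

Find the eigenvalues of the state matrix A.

-1, 1

det(sI - A) = s^2 - (tr A)s + det A, with tr A = 3 + (-3) = 0 and det A = 3·(-3) - 2·(-4) = -9 - (-8) = -1.
So p(s) = det(sI - A) = s^2 - 1.
Factor s^2 - 1: two numbers with sum 0 and product -1 are 1 and -1, so s^2 - 1 = (s - 1)(s + 1).
Hence p(s) = (s - 1) (s + 1), with roots -1, 1.
At least one eigenvalue has non-negative real part, so the system is not asymptotically stable.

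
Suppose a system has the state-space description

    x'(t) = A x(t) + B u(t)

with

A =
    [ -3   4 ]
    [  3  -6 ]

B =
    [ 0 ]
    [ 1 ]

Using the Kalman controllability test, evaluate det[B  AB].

AB = [[4], [-6]]
Controllability matrix C = [B  AB] = [[0, 4], [1, -6]]
det(C) = 0·(-6) - 4·1 = 0 - 4 = -4
Since det(C) ≠ 0, rank(C) = 2 and the system is completely controllable.

-4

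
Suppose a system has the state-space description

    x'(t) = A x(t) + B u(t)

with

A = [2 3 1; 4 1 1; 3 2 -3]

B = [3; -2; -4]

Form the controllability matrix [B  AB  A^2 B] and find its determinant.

-1025

AB = [[-4], [6], [17]]
A^2B = [[27], [7], [-51]]
Controllability matrix C = [B  AB  A^2B] = [[3, -4, 27], [-2, 6, 7], [-4, 17, -51]]
Expanding along the first row, det(C) = 3·(6·(-51) - 7·17) - (-4)·((-2)·(-51) - 7·(-4)) + 27·((-2)·17 - 6·(-4)) = 3·(-425) - (-4)·130 + 27·(-10) = -1025
Since det(C) ≠ 0, rank(C) = 3 and the system is completely controllable.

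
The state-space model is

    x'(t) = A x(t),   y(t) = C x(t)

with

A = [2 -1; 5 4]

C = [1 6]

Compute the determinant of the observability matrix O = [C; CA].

CA = [[32, 23]]
Observability matrix O = [C; CA] = [[1, 6], [32, 23]]
det(O) = 1·23 - 6·32 = 23 - 192 = -169
Since det(O) ≠ 0, rank(O) = 2 and the system is completely observable.

-169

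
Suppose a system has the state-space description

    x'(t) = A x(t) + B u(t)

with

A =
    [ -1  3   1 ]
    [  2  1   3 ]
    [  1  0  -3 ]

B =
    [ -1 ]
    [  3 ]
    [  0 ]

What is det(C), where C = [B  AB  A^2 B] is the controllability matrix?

AB = [[10], [1], [-1]]
A^2B = [[-8], [18], [13]]
Controllability matrix C = [B  AB  A^2B] = [[-1, 10, -8], [3, 1, 18], [0, -1, 13]]
Expanding along the first row, det(C) = (-1)·(1·13 - 18·(-1)) - 10·(3·13 - 18·0) + (-8)·(3·(-1) - 1·0) = (-1)·31 - 10·39 + (-8)·(-3) = -397
Since det(C) ≠ 0, rank(C) = 3 and the system is completely controllable.

-397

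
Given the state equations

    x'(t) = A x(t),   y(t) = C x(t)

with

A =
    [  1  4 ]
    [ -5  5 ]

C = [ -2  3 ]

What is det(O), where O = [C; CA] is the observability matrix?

37

CA = [[-17, 7]]
Observability matrix O = [C; CA] = [[-2, 3], [-17, 7]]
det(O) = (-2)·7 - 3·(-17) = -14 - (-51) = 37
Since det(O) ≠ 0, rank(O) = 2 and the system is completely observable.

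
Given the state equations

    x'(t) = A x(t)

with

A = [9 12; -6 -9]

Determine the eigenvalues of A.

-3, 3

det(sI - A) = s^2 - (tr A)s + det A, with tr A = 9 + (-9) = 0 and det A = 9·(-9) - 12·(-6) = -81 - (-72) = -9.
So p(s) = det(sI - A) = s^2 - 9.
Factor s^2 - 9: two numbers with sum 0 and product -9 are 3 and -3, so s^2 - 9 = (s - 3)(s + 3).
Hence p(s) = (s - 3) (s + 3), with roots -3, 3.
At least one eigenvalue has non-negative real part, so the system is not asymptotically stable.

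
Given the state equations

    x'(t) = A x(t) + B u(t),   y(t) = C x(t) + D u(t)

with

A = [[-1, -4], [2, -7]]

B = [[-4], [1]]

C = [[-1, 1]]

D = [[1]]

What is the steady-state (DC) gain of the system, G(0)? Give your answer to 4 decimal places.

G(0) = C(-A)^{-1}B + D = -C A^{-1} B + D.
det A = 15, so A^{-1} = (1/15)·adj(A) = [[-7/15, 4/15], [-2/15, -1/15]]
A^{-1} B = [32/15, 7/15]^T
C A^{-1} B = -5/3
G(0) = D - C A^{-1} B = 1 - (-5/3) = 8/3 ≈ 2.6667

2.6667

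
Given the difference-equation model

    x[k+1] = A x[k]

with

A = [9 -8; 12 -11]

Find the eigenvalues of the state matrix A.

-3, 1

det(zI - A) = z^2 - (tr A)z + det A, with tr A = 9 + (-11) = -2 and det A = 9·(-11) - (-8)·12 = -99 - (-96) = -3.
So p(z) = det(zI - A) = z^2 + 2z - 3.
Factor z^2 + 2z - 3: two numbers with sum -2 and product -3 are 1 and -3, so z^2 + 2z - 3 = (z - 1)(z + 3).
Hence p(z) = (z - 1) (z + 3), with roots -3, 1.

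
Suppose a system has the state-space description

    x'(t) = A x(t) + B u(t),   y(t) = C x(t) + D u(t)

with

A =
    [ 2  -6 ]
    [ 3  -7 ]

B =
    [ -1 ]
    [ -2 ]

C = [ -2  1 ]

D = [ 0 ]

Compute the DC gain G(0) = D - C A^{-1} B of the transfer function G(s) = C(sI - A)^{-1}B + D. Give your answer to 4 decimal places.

G(0) = C(-A)^{-1}B + D = -C A^{-1} B + D.
det A = 4, so A^{-1} = (1/4)·adj(A) = [[-7/4, 3/2], [-3/4, 1/2]]
A^{-1} B = [-5/4, -1/4]^T
C A^{-1} B = 9/4
G(0) = D - C A^{-1} B = 0 - (9/4) = -9/4 ≈ -2.2500

-2.2500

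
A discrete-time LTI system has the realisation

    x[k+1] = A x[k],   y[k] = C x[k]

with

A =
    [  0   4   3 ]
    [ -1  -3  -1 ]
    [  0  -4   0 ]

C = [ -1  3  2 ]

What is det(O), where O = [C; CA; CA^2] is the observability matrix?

-36

CA = [[-3, -21, -6]]
CA^2 = [[21, 75, 12]]
Observability matrix O = [C; CA; CA^2] = [[-1, 3, 2], [-3, -21, -6], [21, 75, 12]]
Expanding along the first row, det(O) = (-1)·((-21)·12 - (-6)·75) - 3·((-3)·12 - (-6)·21) + 2·((-3)·75 - (-21)·21) = (-1)·198 - 3·90 + 2·216 = -36
Since det(O) ≠ 0, rank(O) = 3 and the system is completely observable.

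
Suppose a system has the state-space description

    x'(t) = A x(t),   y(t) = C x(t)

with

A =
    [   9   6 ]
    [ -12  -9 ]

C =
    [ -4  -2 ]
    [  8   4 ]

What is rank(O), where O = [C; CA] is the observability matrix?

1

CA = [[-12, -6], [24, 12]]
Observability matrix O = [C; CA] = [[-4, -2], [8, 4], [-12, -6], [24, 12]]
Every row of O is a scalar multiple of row 1 = [-4, -2] (multipliers 1, -2, 3, -6), so the rows span a one-dimensional space.
O ≠ 0, hence rank(O) = 1.
rank(O) = 1 < n = 2, so the pair (A, C) is not completely observable.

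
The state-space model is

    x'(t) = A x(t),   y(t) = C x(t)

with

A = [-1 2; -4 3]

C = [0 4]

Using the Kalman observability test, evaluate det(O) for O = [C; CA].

64

CA = [[-16, 12]]
Observability matrix O = [C; CA] = [[0, 4], [-16, 12]]
det(O) = 0·12 - 4·(-16) = 0 - (-64) = 64
Since det(O) ≠ 0, rank(O) = 2 and the system is completely observable.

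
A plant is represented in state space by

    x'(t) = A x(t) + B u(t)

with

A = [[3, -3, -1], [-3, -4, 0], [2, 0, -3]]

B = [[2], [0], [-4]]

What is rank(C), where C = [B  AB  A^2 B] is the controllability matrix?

2

AB = [[10], [-6], [16]]
A^2B = [[32], [-6], [-28]]
Controllability matrix C = [B  AB  A^2B] = [[2, 10, 32], [0, -6, -6], [-4, 16, -28]]
The rows r1, r2, r3 of C are linearly dependent: 2·r1 + 6·r2 + r3 = 0 (check each entry), so rank(C) ≤ 2.
The 2×2 minor from rows 1, 2, columns 1, 2 is 2·(-6) - 10·0 = -12 - 0 = -12 ≠ 0, so rank(C) = 2.
rank(C) = 2 < n = 3, so the pair (A, B) is not completely controllable.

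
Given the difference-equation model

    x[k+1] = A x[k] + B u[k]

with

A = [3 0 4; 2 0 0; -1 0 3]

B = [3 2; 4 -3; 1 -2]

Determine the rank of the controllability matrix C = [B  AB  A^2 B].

AB = [[13, -2], [6, 4], [0, -8]]
A^2B = [[39, -38], [26, -4], [-13, -22]]
Controllability matrix C = [B  AB  A^2B] = [[3, 2, 13, -2, 39, -38], [4, -3, 6, 4, 26, -4], [1, -2, 0, -8, -13, -22]]
Take the 3×3 submatrix of C formed by columns 1, 2, 3: [[3, 2, 13], [4, -3, 6], [1, -2, 0]]. Its determinant is 3·((-3)·0 - 6·(-2)) - 2·(4·0 - 6·1) + 13·(4·(-2) - (-3)·1) = 3·12 - 2·(-6) + 13·(-5) = -17 ≠ 0.
So rank(C) ≥ 3; since C has 3 rows, rank(C) = 3.
rank(C) = 3 = n, so the pair (A, B) is completely controllable.

3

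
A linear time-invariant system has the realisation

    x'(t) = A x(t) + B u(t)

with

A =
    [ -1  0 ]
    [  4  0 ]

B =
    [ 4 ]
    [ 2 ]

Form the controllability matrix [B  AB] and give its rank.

AB = [[-4], [16]]
Controllability matrix C = [B  AB] = [[4, -4], [2, 16]]
det(C) = 4·16 - (-4)·2 = 64 - (-8) = 72 ≠ 0, so rank(C) = 2.
rank(C) = 2 = n, so the pair (A, B) is completely controllable.

2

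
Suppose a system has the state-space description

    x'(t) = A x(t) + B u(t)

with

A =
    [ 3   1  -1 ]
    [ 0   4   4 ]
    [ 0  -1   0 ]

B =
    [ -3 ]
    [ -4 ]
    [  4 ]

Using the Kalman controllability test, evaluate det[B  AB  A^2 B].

AB = [[-17], [0], [4]]
A^2B = [[-55], [16], [0]]
Controllability matrix C = [B  AB  A^2B] = [[-3, -17, -55], [-4, 0, 16], [4, 4, 0]]
Expanding along the first row, det(C) = (-3)·(0·0 - 16·4) - (-17)·((-4)·0 - 16·4) + (-55)·((-4)·4 - 0·4) = (-3)·(-64) - (-17)·(-64) + (-55)·(-16) = -16
Since det(C) ≠ 0, rank(C) = 3 and the system is completely controllable.

-16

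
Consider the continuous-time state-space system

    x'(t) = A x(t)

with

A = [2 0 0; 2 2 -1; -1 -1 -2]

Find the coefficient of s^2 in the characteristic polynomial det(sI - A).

Expand det(sI - A) for the 3×3 matrix.
p(s) = s^3 - 2s^2 - 5s + 10.
(Check: constant term = det(-A) = (-1)^3 det A = 10; coefficient of s^2 = -tr A = -2.)
The coefficient of s^2 is -2.

-2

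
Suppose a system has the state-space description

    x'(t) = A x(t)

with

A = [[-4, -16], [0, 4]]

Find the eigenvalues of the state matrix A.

-4, 4

det(sI - A) = s^2 - (tr A)s + det A, with tr A = (-4) + 4 = 0 and det A = (-4)·4 - (-16)·0 = -16 - 0 = -16.
So p(s) = det(sI - A) = s^2 - 16.
Factor s^2 - 16: two numbers with sum 0 and product -16 are 4 and -4, so s^2 - 16 = (s - 4)(s + 4).
Hence p(s) = (s - 4) (s + 4), with roots -4, 4.
At least one eigenvalue has non-negative real part, so the system is not asymptotically stable.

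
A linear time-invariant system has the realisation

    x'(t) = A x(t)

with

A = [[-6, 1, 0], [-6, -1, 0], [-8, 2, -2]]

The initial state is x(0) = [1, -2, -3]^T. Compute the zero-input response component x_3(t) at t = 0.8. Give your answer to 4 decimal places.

det(sI - A) = s^3 - (tr A)s^2 + (M11 + M22 + M33)s - det A, where Mii is the 2×2 principal minor of A obtained by deleting row i and column i.
tr A = (-6) + (-1) + (-2) = -9; M11 = (-1)·(-2) - 0·2 = 2 - 0 = 2; M22 = (-6)·(-2) - 0·(-8) = 12 - 0 = 12; M33 = (-6)·(-1) - 1·(-6) = 6 - (-6) = 12; sum of minors = 26.
det A = (-6)·((-1)·(-2) - 0·2) - 1·((-6)·(-2) - 0·(-8)) + 0·((-6)·2 - (-1)·(-8)) = (-6)·2 - 1·12 + 0·(-20) = -24.
So p(s) = det(sI - A) = s^3 + 9s^2 + 26s + 24.
Rational-root test: any integer root divides 24. Testing small divisors, s = -2 works: p(-2) = -8 + 36 + (-52) + 24 = 0, so (s + 2) is a factor.
Dividing, p(s) = (s + 2)(s^2 + 7s + 12).
Factor s^2 + 7s + 12: two numbers with sum -7 and product 12 are -3 and -4, so s^2 + 7s + 12 = (s + 3)(s + 4).
Hence p(s) = (s + 2) (s + 3) (s + 4), with roots -4, -3, -2.
The eigenvalues -4, -3, -2 are distinct and real, so A is diagonalisable and x(t) = e^{At} x(0) = V diag(e^{λ_i t}) V^{-1} x(0), where the columns of V are the eigenvectors.
λ = -4: A - (-4)I = [[-2, 1, 0], [-6, 3, 0], [-8, 2, 2]]. v must be orthogonal to every row; (row 1) × (row 3) = [2, 4, 4], so take v_1 = [1, 2, 2]^T.
λ = -3: A - (-3)I = [[-3, 1, 0], [-6, 2, 0], [-8, 2, 1]]. v must be orthogonal to every row; (row 1) × (row 3) = [1, 3, 2], so take v_2 = [1, 3, 2]^T.
λ = -2: A - (-2)I = [[-4, 1, 0], [-6, 1, 0], [-8, 2, 0]]. v must be orthogonal to every row; (row 1) × (row 2) = [0, 0, 2], so take v_3 = [0, 0, 1]^T.
V = [v_1 v_2 v_3] = [[1, 1, 0], [2, 3, 0], [2, 2, 1]] has det V = 1, so V^{-1} = adj(V)/det V = [[3, -1, 0], [-2, 1, 0], [-2, 0, 1]].
Modal coordinates z(0) = V^{-1} x(0): 3·1 + (-1)·(-2) + 0·(-3) = 5; (-2)·1 + 1·(-2) + 0·(-3) = -4; (-2)·1 + 0·(-2) + 1·(-3) = -5; so z(0) = [5, -4, -5]^T.
x_3(t) = Σ_i (v_i)_3 · z_i(0) · e^{λ_i t} (row 3 of V times the modal terms).
x_3(0.8) = 2·5·e^{-4·0.8} + 2·(-4)·e^{-3·0.8} + 1·(-5)·e^{-2·0.8} = 10·0.040762 + (-8)·0.090718 + (-5)·0.201897 = -1.3276.

-1.3276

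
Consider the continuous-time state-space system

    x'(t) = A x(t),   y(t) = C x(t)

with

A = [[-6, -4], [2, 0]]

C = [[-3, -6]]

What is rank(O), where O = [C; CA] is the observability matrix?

CA = [[6, 12]]
Observability matrix O = [C; CA] = [[-3, -6], [6, 12]]
Every row of O is a scalar multiple of row 1 = [-3, -6] (multipliers 1, -2), so the rows span a one-dimensional space.
O ≠ 0, hence rank(O) = 1.
rank(O) = 1 < n = 2, so the pair (A, C) is not completely observable.

1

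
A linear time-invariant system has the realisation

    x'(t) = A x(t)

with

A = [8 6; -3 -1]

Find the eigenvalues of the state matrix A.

2, 5

det(sI - A) = s^2 - (tr A)s + det A, with tr A = 8 + (-1) = 7 and det A = 8·(-1) - 6·(-3) = -8 - (-18) = 10.
So p(s) = det(sI - A) = s^2 - 7s + 10.
Factor s^2 - 7s + 10: two numbers with sum 7 and product 10 are 5 and 2, so s^2 - 7s + 10 = (s - 5)(s - 2).
Hence p(s) = (s - 5) (s - 2), with roots 2, 5.
At least one eigenvalue has non-negative real part, so the system is not asymptotically stable.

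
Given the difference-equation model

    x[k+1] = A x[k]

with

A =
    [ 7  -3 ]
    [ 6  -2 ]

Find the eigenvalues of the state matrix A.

1, 4

det(zI - A) = z^2 - (tr A)z + det A, with tr A = 7 + (-2) = 5 and det A = 7·(-2) - (-3)·6 = -14 - (-18) = 4.
So p(z) = det(zI - A) = z^2 - 5z + 4.
Factor z^2 - 5z + 4: two numbers with sum 5 and product 4 are 4 and 1, so z^2 - 5z + 4 = (z - 4)(z - 1).
Hence p(z) = (z - 4) (z - 1), with roots 1, 4.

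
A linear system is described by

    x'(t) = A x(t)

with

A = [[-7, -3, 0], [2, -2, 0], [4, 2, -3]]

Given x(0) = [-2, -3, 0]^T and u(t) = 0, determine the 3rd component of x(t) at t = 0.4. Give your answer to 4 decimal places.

-0.7354

det(sI - A) = s^3 - (tr A)s^2 + (M11 + M22 + M33)s - det A, where Mii is the 2×2 principal minor of A obtained by deleting row i and column i.
tr A = (-7) + (-2) + (-3) = -12; M11 = (-2)·(-3) - 0·2 = 6 - 0 = 6; M22 = (-7)·(-3) - 0·4 = 21 - 0 = 21; M33 = (-7)·(-2) - (-3)·2 = 14 - (-6) = 20; sum of minors = 47.
det A = (-7)·((-2)·(-3) - 0·2) - (-3)·(2·(-3) - 0·4) + 0·(2·2 - (-2)·4) = (-7)·6 - (-3)·(-6) + 0·12 = -60.
So p(s) = det(sI - A) = s^3 + 12s^2 + 47s + 60.
Rational-root test: any integer root divides 60. Testing small divisors, s = -3 works: p(-3) = -27 + 108 + (-141) + 60 = 0, so (s + 3) is a factor.
Dividing, p(s) = (s + 3)(s^2 + 9s + 20).
Factor s^2 + 9s + 20: two numbers with sum -9 and product 20 are -4 and -5, so s^2 + 9s + 20 = (s + 4)(s + 5).
Hence p(s) = (s + 3) (s + 4) (s + 5), with roots -5, -4, -3.
The eigenvalues -5, -4, -3 are distinct and real, so A is diagonalisable and x(t) = e^{At} x(0) = V diag(e^{λ_i t}) V^{-1} x(0), where the columns of V are the eigenvectors.
λ = -5: A - (-5)I = [[-2, -3, 0], [2, 3, 0], [4, 2, 2]]. v must be orthogonal to every row; (row 1) × (row 3) = [-6, 4, 8], so take v_1 = [3, -2, -4]^T.
λ = -4: A - (-4)I = [[-3, -3, 0], [2, 2, 0], [4, 2, 1]]. v must be orthogonal to every row; (row 1) × (row 3) = [-3, 3, 6], so take v_2 = [1, -1, -2]^T.
λ = -3: A - (-3)I = [[-4, -3, 0], [2, 1, 0], [4, 2, 0]]. v must be orthogonal to every row; (row 1) × (row 2) = [0, 0, 2], so take v_3 = [0, 0, 1]^T.
V = [v_1 v_2 v_3] = [[3, 1, 0], [-2, -1, 0], [-4, -2, 1]] has det V = -1, so V^{-1} = adj(V)/det V = [[1, 1, 0], [-2, -3, 0], [0, -2, 1]].
Modal coordinates z(0) = V^{-1} x(0): 1·(-2) + 1·(-3) + 0·0 = -5; (-2)·(-2) + (-3)·(-3) + 0·0 = 13; 0·(-2) + (-2)·(-3) + 1·0 = 6; so z(0) = [-5, 13, 6]^T.
x_3(t) = Σ_i (v_i)_3 · z_i(0) · e^{λ_i t} (row 3 of V times the modal terms).
x_3(0.4) = (-4)·(-5)·e^{-5·0.4} + (-2)·13·e^{-4·0.4} + 1·6·e^{-3·0.4} = 20·0.13533528 + (-26)·0.20189652 + 6·0.30119421 = -0.7354.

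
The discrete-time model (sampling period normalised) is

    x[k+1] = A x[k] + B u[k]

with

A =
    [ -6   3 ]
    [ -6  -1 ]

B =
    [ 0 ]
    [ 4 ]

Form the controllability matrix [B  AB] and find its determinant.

-48

AB = [[12], [-4]]
Controllability matrix C = [B  AB] = [[0, 12], [4, -4]]
det(C) = 0·(-4) - 12·4 = 0 - 48 = -48
Since det(C) ≠ 0, rank(C) = 2 and the system is completely controllable.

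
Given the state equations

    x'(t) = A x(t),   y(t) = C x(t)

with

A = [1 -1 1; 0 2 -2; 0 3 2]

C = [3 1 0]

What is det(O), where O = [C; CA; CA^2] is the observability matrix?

CA = [[3, -1, 1]]
CA^2 = [[3, -2, 7]]
Observability matrix O = [C; CA; CA^2] = [[3, 1, 0], [3, -1, 1], [3, -2, 7]]
Expanding along the first row, det(O) = 3·((-1)·7 - 1·(-2)) - 1·(3·7 - 1·3) + 0·(3·(-2) - (-1)·3) = 3·(-5) - 1·18 + 0·(-3) = -33
Since det(O) ≠ 0, rank(O) = 3 and the system is completely observable.

-33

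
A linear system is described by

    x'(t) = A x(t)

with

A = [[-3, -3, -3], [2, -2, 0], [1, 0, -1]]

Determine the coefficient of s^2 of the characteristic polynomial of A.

6

Expand det(sI - A) for the 3×3 matrix.
p(s) = s^3 + 6s^2 + 20s + 18.
(Check: constant term = det(-A) = (-1)^3 det A = 18; coefficient of s^2 = -tr A = 6.)
The coefficient of s^2 is 6.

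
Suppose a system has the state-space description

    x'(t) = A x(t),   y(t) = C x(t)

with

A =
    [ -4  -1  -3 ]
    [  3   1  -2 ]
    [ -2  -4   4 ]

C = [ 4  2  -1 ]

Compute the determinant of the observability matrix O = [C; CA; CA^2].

3516

CA = [[-8, 2, -20]]
CA^2 = [[78, 90, -60]]
Observability matrix O = [C; CA; CA^2] = [[4, 2, -1], [-8, 2, -20], [78, 90, -60]]
Expanding along the first row, det(O) = 4·(2·(-60) - (-20)·90) - 2·((-8)·(-60) - (-20)·78) + (-1)·((-8)·90 - 2·78) = 4·1680 - 2·2040 + (-1)·(-876) = 3516
Since det(O) ≠ 0, rank(O) = 3 and the system is completely observable.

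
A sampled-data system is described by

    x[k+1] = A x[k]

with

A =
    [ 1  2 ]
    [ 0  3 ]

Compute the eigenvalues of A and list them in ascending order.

1, 3

det(zI - A) = z^2 - (tr A)z + det A, with tr A = 1 + 3 = 4 and det A = 1·3 - 2·0 = 3 - 0 = 3.
So p(z) = det(zI - A) = z^2 - 4z + 3.
Factor z^2 - 4z + 3: two numbers with sum 4 and product 3 are 3 and 1, so z^2 - 4z + 3 = (z - 3)(z - 1).
Hence p(z) = (z - 3) (z - 1), with roots 1, 3.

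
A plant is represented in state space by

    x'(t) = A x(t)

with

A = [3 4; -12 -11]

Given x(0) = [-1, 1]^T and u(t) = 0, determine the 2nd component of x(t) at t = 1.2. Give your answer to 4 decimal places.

0.0770

det(sI - A) = s^2 - (tr A)s + det A, with tr A = 3 + (-11) = -8 and det A = 3·(-11) - 4·(-12) = -33 - (-48) = 15.
So p(s) = det(sI - A) = s^2 + 8s + 15.
Factor s^2 + 8s + 15: two numbers with sum -8 and product 15 are -3 and -5, so s^2 + 8s + 15 = (s + 3)(s + 5).
Hence p(s) = (s + 3) (s + 5), with roots -5, -3.
The eigenvalues -5, -3 are distinct and real, so A is diagonalisable and x(t) = e^{At} x(0) = V diag(e^{λ_i t}) V^{-1} x(0), where the columns of V are the eigenvectors.
λ = -5: A - (-5)I = [[8, 4], [-12, -6]]. Row 1 gives 8·v1 + 4·v2 = 0, so take v_1 = [1, -2]^T.
λ = -3: A - (-3)I = [[6, 4], [-12, -8]]. Row 1 gives 6·v1 + 4·v2 = 0, so take v_2 = [2, -3]^T.
V = [v_1 v_2] = [[1, 2], [-2, -3]] has det V = 1, so V^{-1} = adj(V)/det V = [[-3, -2], [2, 1]].
Modal coordinates z(0) = V^{-1} x(0): (-3)·(-1) + (-2)·1 = 1; 2·(-1) + 1·1 = -1; so z(0) = [1, -1]^T.
x_2(t) = Σ_i (v_i)_2 · z_i(0) · e^{λ_i t} (row 2 of V times the modal terms).
x_2(1.2) = (-2)·1·e^{-5·1.2} + (-3)·(-1)·e^{-3·1.2} = (-2)·0.002479 + 3·0.027324 = 0.0770.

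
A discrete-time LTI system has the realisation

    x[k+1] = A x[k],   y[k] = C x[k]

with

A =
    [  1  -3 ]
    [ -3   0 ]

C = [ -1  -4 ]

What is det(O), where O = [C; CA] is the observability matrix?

CA = [[11, 3]]
Observability matrix O = [C; CA] = [[-1, -4], [11, 3]]
det(O) = (-1)·3 - (-4)·11 = -3 - (-44) = 41
Since det(O) ≠ 0, rank(O) = 2 and the system is completely observable.

41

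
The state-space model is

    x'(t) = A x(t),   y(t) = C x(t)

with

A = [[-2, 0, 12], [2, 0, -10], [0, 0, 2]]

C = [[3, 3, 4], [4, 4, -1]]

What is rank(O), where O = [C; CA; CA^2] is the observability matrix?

2

CA = [[0, 0, 14], [0, 0, 6]]
CA^2 = [[0, 0, 28], [0, 0, 12]]
Observability matrix O = [C; CA; CA^2] = [[3, 3, 4], [4, 4, -1], [0, 0, 14], [0, 0, 6], [0, 0, 28], [0, 0, 12]]
The columns c1, c2, c3 of O are linearly dependent: -c1 + c2 = 0 (check each entry), so rank(O) ≤ 2.
The 2×2 minor from rows 1, 2, columns 1, 3 is 3·(-1) - 4·4 = -3 - 16 = -19 ≠ 0, so rank(O) = 2.
rank(O) = 2 < n = 3, so the pair (A, C) is not completely observable.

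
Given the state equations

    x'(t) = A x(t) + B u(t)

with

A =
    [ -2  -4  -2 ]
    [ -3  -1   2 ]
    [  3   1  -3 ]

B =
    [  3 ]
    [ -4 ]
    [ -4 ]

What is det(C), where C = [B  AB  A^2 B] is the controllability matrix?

2691

AB = [[18], [-13], [17]]
A^2B = [[-18], [-7], [-10]]
Controllability matrix C = [B  AB  A^2B] = [[3, 18, -18], [-4, -13, -7], [-4, 17, -10]]
Expanding along the first row, det(C) = 3·((-13)·(-10) - (-7)·17) - 18·((-4)·(-10) - (-7)·(-4)) + (-18)·((-4)·17 - (-13)·(-4)) = 3·249 - 18·12 + (-18)·(-120) = 2691
Since det(C) ≠ 0, rank(C) = 3 and the system is completely controllable.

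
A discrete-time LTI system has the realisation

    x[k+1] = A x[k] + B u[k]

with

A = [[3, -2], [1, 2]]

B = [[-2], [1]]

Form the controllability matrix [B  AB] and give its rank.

AB = [[-8], [0]]
Controllability matrix C = [B  AB] = [[-2, -8], [1, 0]]
det(C) = (-2)·0 - (-8)·1 = 0 - (-8) = 8 ≠ 0, so rank(C) = 2.
rank(C) = 2 = n, so the pair (A, B) is completely controllable.

2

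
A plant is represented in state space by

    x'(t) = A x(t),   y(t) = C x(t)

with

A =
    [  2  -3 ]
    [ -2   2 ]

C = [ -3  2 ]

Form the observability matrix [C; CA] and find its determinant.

CA = [[-10, 13]]
Observability matrix O = [C; CA] = [[-3, 2], [-10, 13]]
det(O) = (-3)·13 - 2·(-10) = -39 - (-20) = -19
Since det(O) ≠ 0, rank(O) = 2 and the system is completely observable.

-19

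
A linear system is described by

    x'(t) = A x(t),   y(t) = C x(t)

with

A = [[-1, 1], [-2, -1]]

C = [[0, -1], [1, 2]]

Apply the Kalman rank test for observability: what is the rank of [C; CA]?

CA = [[2, 1], [-5, -1]]
Observability matrix O = [C; CA] = [[0, -1], [1, 2], [2, 1], [-5, -1]]
Take the 2×2 submatrix of O formed by rows 1, 2: [[0, -1], [1, 2]]. Its determinant is 0·2 - (-1)·1 = 0 - (-1) = 1 ≠ 0.
So rank(O) ≥ 2; since O has 2 columns, rank(O) = 2.
rank(O) = 2 = n, so the pair (A, C) is completely observable.

2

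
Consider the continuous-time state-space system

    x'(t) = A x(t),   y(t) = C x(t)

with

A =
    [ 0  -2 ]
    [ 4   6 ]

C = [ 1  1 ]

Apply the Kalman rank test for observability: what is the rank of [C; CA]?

1

CA = [[4, 4]]
Observability matrix O = [C; CA] = [[1, 1], [4, 4]]
Every row of O is a scalar multiple of row 1 = [1, 1] (multipliers 1, 4), so the rows span a one-dimensional space.
O ≠ 0, hence rank(O) = 1.
rank(O) = 1 < n = 2, so the pair (A, C) is not completely observable.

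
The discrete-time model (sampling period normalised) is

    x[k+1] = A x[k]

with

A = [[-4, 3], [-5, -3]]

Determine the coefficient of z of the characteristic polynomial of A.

For a 2×2 matrix, det(zI - A) = z^2 - (tr A)z + det A.
tr A = -7, det A = 27.
So p(z) = z^2 + 7z + 27.
The coefficient of z is 7.

7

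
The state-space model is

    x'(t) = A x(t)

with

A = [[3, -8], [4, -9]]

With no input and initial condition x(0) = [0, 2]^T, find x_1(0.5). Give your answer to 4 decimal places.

-2.0978

det(sI - A) = s^2 - (tr A)s + det A, with tr A = 3 + (-9) = -6 and det A = 3·(-9) - (-8)·4 = -27 - (-32) = 5.
So p(s) = det(sI - A) = s^2 + 6s + 5.
Factor s^2 + 6s + 5: two numbers with sum -6 and product 5 are -1 and -5, so s^2 + 6s + 5 = (s + 1)(s + 5).
Hence p(s) = (s + 1) (s + 5), with roots -5, -1.
The eigenvalues -5, -1 are distinct and real, so A is diagonalisable and x(t) = e^{At} x(0) = V diag(e^{λ_i t}) V^{-1} x(0), where the columns of V are the eigenvectors.
λ = -5: A - (-5)I = [[8, -8], [4, -4]]. Row 1 gives 8·v1 + (-8)·v2 = 0, so take v_1 = [1, 1]^T.
λ = -1: A - (-1)I = [[4, -8], [4, -8]]. Row 1 gives 4·v1 + (-8)·v2 = 0, so take v_2 = [-2, -1]^T.
V = [v_1 v_2] = [[1, -2], [1, -1]] has det V = 1, so V^{-1} = adj(V)/det V = [[-1, 2], [-1, 1]].
Modal coordinates z(0) = V^{-1} x(0): (-1)·0 + 2·2 = 4; (-1)·0 + 1·2 = 2; so z(0) = [4, 2]^T.
x_1(t) = Σ_i (v_i)_1 · z_i(0) · e^{λ_i t} (row 1 of V times the modal terms).
x_1(0.5) = 1·4·e^{-5·0.5} + (-2)·2·e^{-1·0.5} = 4·0.082085 + (-4)·0.606531 = -2.0978.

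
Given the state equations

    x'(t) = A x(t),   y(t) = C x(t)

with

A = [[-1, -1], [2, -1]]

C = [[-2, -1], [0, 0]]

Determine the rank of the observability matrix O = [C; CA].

CA = [[0, 3], [0, 0]]
Observability matrix O = [C; CA] = [[-2, -1], [0, 0], [0, 3], [0, 0]]
Take the 2×2 submatrix of O formed by rows 1, 3: [[-2, -1], [0, 3]]. Its determinant is (-2)·3 - (-1)·0 = -6 - 0 = -6 ≠ 0.
So rank(O) ≥ 2; since O has 2 columns, rank(O) = 2.
rank(O) = 2 = n, so the pair (A, C) is completely observable.

2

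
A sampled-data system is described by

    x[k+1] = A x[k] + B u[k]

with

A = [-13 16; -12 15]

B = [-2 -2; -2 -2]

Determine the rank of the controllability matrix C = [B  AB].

1

AB = [[-6, -6], [-6, -6]]
Controllability matrix C = [B  AB] = [[-2, -2, -6, -6], [-2, -2, -6, -6]]
Every column of C is a scalar multiple of column 1 = [-2, -2] (multipliers 1, 1, 3, 3), so the columns span a one-dimensional space.
C ≠ 0, hence rank(C) = 1.
rank(C) = 1 < n = 2, so the pair (A, B) is not completely controllable.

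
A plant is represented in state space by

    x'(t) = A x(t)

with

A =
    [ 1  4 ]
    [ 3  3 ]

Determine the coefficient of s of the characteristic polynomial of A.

For a 2×2 matrix, det(sI - A) = s^2 - (tr A)s + det A.
tr A = 4, det A = -9.
So p(s) = s^2 - 4s - 9.
The coefficient of s is -4.

-4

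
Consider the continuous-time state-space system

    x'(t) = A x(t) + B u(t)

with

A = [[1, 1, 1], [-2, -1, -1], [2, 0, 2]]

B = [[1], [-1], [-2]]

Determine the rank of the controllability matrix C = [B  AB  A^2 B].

3

AB = [[-2], [1], [-2]]
A^2B = [[-3], [5], [-8]]
Controllability matrix C = [B  AB  A^2B] = [[1, -2, -3], [-1, 1, 5], [-2, -2, -8]]
det(C) = 1·(1·(-8) - 5·(-2)) - (-2)·((-1)·(-8) - 5·(-2)) + (-3)·((-1)·(-2) - 1·(-2)) = 1·2 - (-2)·18 + (-3)·4 = 26 ≠ 0, so rank(C) = 3.
rank(C) = 3 = n, so the pair (A, B) is completely controllable.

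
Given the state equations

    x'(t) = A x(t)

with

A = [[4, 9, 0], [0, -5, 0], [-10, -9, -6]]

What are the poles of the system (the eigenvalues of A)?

-6, -5, 4

det(sI - A) = s^3 - (tr A)s^2 + (M11 + M22 + M33)s - det A, where Mii is the 2×2 principal minor of A obtained by deleting row i and column i.
tr A = 4 + (-5) + (-6) = -7; M11 = (-5)·(-6) - 0·(-9) = 30 - 0 = 30; M22 = 4·(-6) - 0·(-10) = -24 - 0 = -24; M33 = 4·(-5) - 9·0 = -20 - 0 = -20; sum of minors = -14.
det A = 4·((-5)·(-6) - 0·(-9)) - 9·(0·(-6) - 0·(-10)) + 0·(0·(-9) - (-5)·(-10)) = 4·30 - 9·0 + 0·(-50) = 120.
So p(s) = det(sI - A) = s^3 + 7s^2 - 14s - 120.
Rational-root test: any integer root divides -120. Testing small divisors, s = 4 works: p(4) = 64 + 112 + (-56) + (-120) = 0, so (s - 4) is a factor.
Dividing, p(s) = (s - 4)(s^2 + 11s + 30).
Factor s^2 + 11s + 30: two numbers with sum -11 and product 30 are -5 and -6, so s^2 + 11s + 30 = (s + 5)(s + 6).
Hence p(s) = (s - 4) (s + 5) (s + 6), with roots -6, -5, 4.
At least one eigenvalue has non-negative real part, so the system is not asymptotically stable.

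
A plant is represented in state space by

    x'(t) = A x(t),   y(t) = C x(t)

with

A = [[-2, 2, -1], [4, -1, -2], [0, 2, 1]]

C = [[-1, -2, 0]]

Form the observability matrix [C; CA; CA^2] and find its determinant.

-262

CA = [[-6, 0, 5]]
CA^2 = [[12, -2, 11]]
Observability matrix O = [C; CA; CA^2] = [[-1, -2, 0], [-6, 0, 5], [12, -2, 11]]
Expanding along the first row, det(O) = (-1)·(0·11 - 5·(-2)) - (-2)·((-6)·11 - 5·12) + 0·((-6)·(-2) - 0·12) = (-1)·10 - (-2)·(-126) + 0·12 = -262
Since det(O) ≠ 0, rank(O) = 3 and the system is completely observable.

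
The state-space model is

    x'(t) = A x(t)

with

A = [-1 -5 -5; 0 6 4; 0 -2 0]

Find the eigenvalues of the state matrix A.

-1, 2, 4

det(sI - A) = s^3 - (tr A)s^2 + (M11 + M22 + M33)s - det A, where Mii is the 2×2 principal minor of A obtained by deleting row i and column i.
tr A = (-1) + 6 + 0 = 5; M11 = 6·0 - 4·(-2) = 0 - (-8) = 8; M22 = (-1)·0 - (-5)·0 = 0 - 0 = 0; M33 = (-1)·6 - (-5)·0 = -6 - 0 = -6; sum of minors = 2.
det A = (-1)·(6·0 - 4·(-2)) - (-5)·(0·0 - 4·0) + (-5)·(0·(-2) - 6·0) = (-1)·8 - (-5)·0 + (-5)·0 = -8.
So p(s) = det(sI - A) = s^3 - 5s^2 + 2s + 8.
Rational-root test: any integer root divides 8. Testing small divisors, s = -1 works: p(-1) = -1 + (-5) + (-2) + 8 = 0, so (s + 1) is a factor.
Dividing, p(s) = (s + 1)(s^2 - 6s + 8).
Factor s^2 - 6s + 8: two numbers with sum 6 and product 8 are 4 and 2, so s^2 - 6s + 8 = (s - 4)(s - 2).
Hence p(s) = (s - 4) (s - 2) (s + 1), with roots -1, 2, 4.
At least one eigenvalue has non-negative real part, so the system is not asymptotically stable.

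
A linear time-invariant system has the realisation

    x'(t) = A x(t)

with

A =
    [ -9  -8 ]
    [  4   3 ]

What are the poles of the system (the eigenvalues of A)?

-5, -1

det(sI - A) = s^2 - (tr A)s + det A, with tr A = (-9) + 3 = -6 and det A = (-9)·3 - (-8)·4 = -27 - (-32) = 5.
So p(s) = det(sI - A) = s^2 + 6s + 5.
Factor s^2 + 6s + 5: two numbers with sum -6 and product 5 are -1 and -5, so s^2 + 6s + 5 = (s + 1)(s + 5).
Hence p(s) = (s + 1) (s + 5), with roots -5, -1.
All eigenvalues have negative real part, so the system is asymptotically stable.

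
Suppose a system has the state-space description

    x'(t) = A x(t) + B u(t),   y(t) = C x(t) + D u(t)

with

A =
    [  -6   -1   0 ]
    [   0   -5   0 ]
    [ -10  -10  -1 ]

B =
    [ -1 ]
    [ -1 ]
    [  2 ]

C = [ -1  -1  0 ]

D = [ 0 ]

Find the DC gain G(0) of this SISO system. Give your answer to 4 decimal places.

G(0) = C(-A)^{-1}B + D = -C A^{-1} B + D.
det A = -30, so A^{-1} = (1/-30)·adj(A) = [[-1/6, 1/30, 0], [0, -1/5, 0], [5/3, 5/3, -1]]
A^{-1} B = [2/15, 1/5, -16/3]^T
C A^{-1} B = -1/3
G(0) = D - C A^{-1} B = 0 - (-1/3) = 1/3 ≈ 0.3333

0.3333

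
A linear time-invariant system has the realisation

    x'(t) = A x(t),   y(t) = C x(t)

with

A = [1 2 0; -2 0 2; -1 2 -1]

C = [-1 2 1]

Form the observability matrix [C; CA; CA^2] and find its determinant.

CA = [[-6, 0, 3]]
CA^2 = [[-9, -6, -3]]
Observability matrix O = [C; CA; CA^2] = [[-1, 2, 1], [-6, 0, 3], [-9, -6, -3]]
Expanding along the first row, det(O) = (-1)·(0·(-3) - 3·(-6)) - 2·((-6)·(-3) - 3·(-9)) + 1·((-6)·(-6) - 0·(-9)) = (-1)·18 - 2·45 + 1·36 = -72
Since det(O) ≠ 0, rank(O) = 3 and the system is completely observable.

-72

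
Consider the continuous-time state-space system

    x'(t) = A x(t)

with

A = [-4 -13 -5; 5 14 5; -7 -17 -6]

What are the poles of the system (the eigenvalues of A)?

-1, 1, 4

det(sI - A) = s^3 - (tr A)s^2 + (M11 + M22 + M33)s - det A, where Mii is the 2×2 principal minor of A obtained by deleting row i and column i.
tr A = (-4) + 14 + (-6) = 4; M11 = 14·(-6) - 5·(-17) = -84 - (-85) = 1; M22 = (-4)·(-6) - (-5)·(-7) = 24 - 35 = -11; M33 = (-4)·14 - (-13)·5 = -56 - (-65) = 9; sum of minors = -1.
det A = (-4)·(14·(-6) - 5·(-17)) - (-13)·(5·(-6) - 5·(-7)) + (-5)·(5·(-17) - 14·(-7)) = (-4)·1 - (-13)·5 + (-5)·13 = -4.
So p(s) = det(sI - A) = s^3 - 4s^2 - s + 4.
Rational-root test: any integer root divides 4. Testing small divisors, s = -1 works: p(-1) = -1 + (-4) + 1 + 4 = 0, so (s + 1) is a factor.
Dividing, p(s) = (s + 1)(s^2 - 5s + 4).
Factor s^2 - 5s + 4: two numbers with sum 5 and product 4 are 4 and 1, so s^2 - 5s + 4 = (s - 4)(s - 1).
Hence p(s) = (s - 4) (s - 1) (s + 1), with roots -1, 1, 4.
At least one eigenvalue has non-negative real part, so the system is not asymptotically stable.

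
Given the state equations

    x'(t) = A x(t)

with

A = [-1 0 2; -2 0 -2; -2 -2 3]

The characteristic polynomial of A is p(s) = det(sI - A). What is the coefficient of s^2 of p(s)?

-2

Expand det(sI - A) for the 3×3 matrix.
p(s) = s^3 - 2s^2 - 3s - 12.
(Check: constant term = det(-A) = (-1)^3 det A = -12; coefficient of s^2 = -tr A = -2.)
The coefficient of s^2 is -2.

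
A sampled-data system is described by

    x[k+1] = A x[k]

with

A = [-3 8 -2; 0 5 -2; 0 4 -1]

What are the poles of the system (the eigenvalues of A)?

-3, 1, 3

det(zI - A) = z^3 - (tr A)z^2 + (M11 + M22 + M33)z - det A, where Mii is the 2×2 principal minor of A obtained by deleting row i and column i.
tr A = (-3) + 5 + (-1) = 1; M11 = 5·(-1) - (-2)·4 = -5 - (-8) = 3; M22 = (-3)·(-1) - (-2)·0 = 3 - 0 = 3; M33 = (-3)·5 - 8·0 = -15 - 0 = -15; sum of minors = -9.
det A = (-3)·(5·(-1) - (-2)·4) - 8·(0·(-1) - (-2)·0) + (-2)·(0·4 - 5·0) = (-3)·3 - 8·0 + (-2)·0 = -9.
So p(z) = det(zI - A) = z^3 - z^2 - 9z + 9.
Rational-root test: any integer root divides 9. Testing small divisors, z = 1 works: p(1) = 1 + (-1) + (-9) + 9 = 0, so (z - 1) is a factor.
Dividing, p(z) = (z - 1)(z^2 - 9).
Factor z^2 - 9: two numbers with sum 0 and product -9 are 3 and -3, so z^2 - 9 = (z - 3)(z + 3).
Hence p(z) = (z - 3) (z - 1) (z + 3), with roots -3, 1, 3.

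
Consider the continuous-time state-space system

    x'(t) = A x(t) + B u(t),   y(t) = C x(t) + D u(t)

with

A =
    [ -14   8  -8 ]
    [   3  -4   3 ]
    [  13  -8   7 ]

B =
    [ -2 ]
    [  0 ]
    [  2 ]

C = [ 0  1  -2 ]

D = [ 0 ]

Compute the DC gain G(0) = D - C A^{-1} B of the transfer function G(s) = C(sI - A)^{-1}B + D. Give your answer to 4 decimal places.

-0.6667

G(0) = C(-A)^{-1}B + D = -C A^{-1} B + D.
det A = -24, so A^{-1} = (1/-24)·adj(A) = [[1/6, -1/3, 1/3], [-3/4, -1/4, -3/4], [-7/6, 1/3, -4/3]]
A^{-1} B = [1/3, 0, -1/3]^T
C A^{-1} B = 2/3
G(0) = D - C A^{-1} B = 0 - (2/3) = -2/3 ≈ -0.6667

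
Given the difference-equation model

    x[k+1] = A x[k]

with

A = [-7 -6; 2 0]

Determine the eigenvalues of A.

det(zI - A) = z^2 - (tr A)z + det A, with tr A = (-7) + 0 = -7 and det A = (-7)·0 - (-6)·2 = 0 - (-12) = 12.
So p(z) = det(zI - A) = z^2 + 7z + 12.
Factor z^2 + 7z + 12: two numbers with sum -7 and product 12 are -3 and -4, so z^2 + 7z + 12 = (z + 3)(z + 4).
Hence p(z) = (z + 3) (z + 4), with roots -4, -3.

-4, -3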